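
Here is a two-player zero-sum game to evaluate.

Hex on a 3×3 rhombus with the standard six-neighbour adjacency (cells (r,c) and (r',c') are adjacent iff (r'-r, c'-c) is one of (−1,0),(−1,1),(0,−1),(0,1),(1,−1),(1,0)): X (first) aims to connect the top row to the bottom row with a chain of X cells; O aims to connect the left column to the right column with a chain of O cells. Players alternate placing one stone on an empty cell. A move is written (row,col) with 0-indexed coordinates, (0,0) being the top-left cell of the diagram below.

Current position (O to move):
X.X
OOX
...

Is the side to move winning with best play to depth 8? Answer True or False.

[X.X/OOX/...] O move#1: (0,1):-1/XOX/OOX/...*, (2,0):-1/X.X/OOX/O.., (2,1):-1/X.X/OOX/.O., (2,2):-1/X.X/OOX/..O
[XOX/OOX/...] X move#2: (2,0):+1/XOX/OOX/X..*, (2,1):+1/XOX/OOX/.X., (2,2):+1/XOX/OOX/..X
[XOX/OOX/X..] O move#3: (2,1):-1/XOX/OOX/XO.*, (2,2):-1/XOX/OOX/X.O
[XOX/OOX/XO.] X move#4: (2,2):+1/XOX/OOX/XOX*
[XOX/OOX/XOX] end (terminal -1, O#5); searched X.X/OOX/... to 8

O winning at [X.X/OOX/...]: False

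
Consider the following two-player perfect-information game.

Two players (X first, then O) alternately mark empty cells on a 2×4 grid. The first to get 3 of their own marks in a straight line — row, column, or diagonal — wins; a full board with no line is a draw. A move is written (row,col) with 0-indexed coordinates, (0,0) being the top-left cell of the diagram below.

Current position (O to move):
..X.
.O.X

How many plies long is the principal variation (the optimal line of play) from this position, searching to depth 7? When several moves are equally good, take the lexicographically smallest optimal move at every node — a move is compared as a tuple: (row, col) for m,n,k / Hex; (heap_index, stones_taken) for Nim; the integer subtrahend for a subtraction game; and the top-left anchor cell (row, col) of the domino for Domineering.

PV length from [..X./.O.X]: 5 plies

p1 O@[..X./.O.X]: (0,0)[O.X./.O.X]+0* (0,1)[.OX./.O.X]+0 (0,3)[..XO/.O.X]+0 (1,0)[..X./OO.X]+0 (1,2)[..X./.OOX]+0
p2 X@[O.X./.O.X]: (0,1)[OXX./.O.X]+0* (0,3)[O.XX/.O.X]+0 (1,0)[O.X./XO.X]+0 (1,2)[O.X./.OXX]+0
p3 O@[OXX./.O.X]: (0,3)[OXXO/.O.X]+0* (1,0)[OXX./OO.X]-1 (1,2)[OXX./.OOX]-1
p4 X@[OXXO/.O.X]: (1,0)[OXXO/XO.X]+0* (1,2)[OXXO/.OXX]+0
p5 O@[OXXO/XO.X]: (1,2)[OXXO/XOOX]+0*
p6 X@[OXXO/XOOX] terminal +0; root [..X./.O.X] d7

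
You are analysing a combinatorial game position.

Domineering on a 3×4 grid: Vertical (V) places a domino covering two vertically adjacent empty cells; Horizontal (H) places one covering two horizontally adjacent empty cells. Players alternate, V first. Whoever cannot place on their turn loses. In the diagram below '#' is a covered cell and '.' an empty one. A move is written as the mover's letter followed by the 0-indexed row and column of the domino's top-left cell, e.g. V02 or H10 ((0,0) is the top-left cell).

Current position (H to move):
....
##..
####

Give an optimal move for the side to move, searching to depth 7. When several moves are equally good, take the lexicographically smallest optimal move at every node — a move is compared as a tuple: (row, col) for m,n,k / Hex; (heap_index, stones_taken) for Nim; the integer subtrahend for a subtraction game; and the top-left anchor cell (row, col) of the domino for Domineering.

H's best at [..../##../####]: H02

ply 1, H at ..../##../#### | H00=-1→##../##../####; H01=-1→.##./##../####; H02=+1→..##/##../####*; H12=+1→..../####/####
ply 2: ..##/##../#### is terminal -1 (V); from ..../##../#### depth 7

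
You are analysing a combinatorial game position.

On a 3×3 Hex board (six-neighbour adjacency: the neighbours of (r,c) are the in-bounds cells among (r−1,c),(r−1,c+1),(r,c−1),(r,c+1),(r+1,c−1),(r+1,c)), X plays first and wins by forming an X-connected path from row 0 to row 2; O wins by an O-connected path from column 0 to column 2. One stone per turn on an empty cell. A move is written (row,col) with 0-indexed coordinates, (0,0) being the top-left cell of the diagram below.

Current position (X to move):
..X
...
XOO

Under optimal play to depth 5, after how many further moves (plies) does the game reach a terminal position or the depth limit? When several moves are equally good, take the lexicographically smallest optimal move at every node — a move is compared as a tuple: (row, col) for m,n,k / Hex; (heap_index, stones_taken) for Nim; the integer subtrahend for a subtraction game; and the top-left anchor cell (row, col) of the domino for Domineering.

ply 1, X at ..X/.../XOO | (0,0)=+1→X.X/.../XOO*; (0,1)=+1→.XX/.../XOO; (1,0)=+1→..X/X../XOO; (1,1)=+1→..X/.X./XOO; (1,2)=+1→..X/..X/XOO
ply 2, O at X.X/.../XOO | (0,1)=-1→XOX/.../XOO*; (1,0)=-1→X.X/O../XOO; (1,1)=-1→X.X/.O./XOO; (1,2)=-1→X.X/..O/XOO
ply 3, X at XOX/.../XOO | (1,0)=+1→XOX/X../XOO*; (1,1)=+1→XOX/.X./XOO; (1,2)=+1→XOX/..X/XOO
ply 4: XOX/X../XOO is terminal -1 (O); from ..X/.../XOO depth 5

PV length from [..X/.../XOO]: 3 plies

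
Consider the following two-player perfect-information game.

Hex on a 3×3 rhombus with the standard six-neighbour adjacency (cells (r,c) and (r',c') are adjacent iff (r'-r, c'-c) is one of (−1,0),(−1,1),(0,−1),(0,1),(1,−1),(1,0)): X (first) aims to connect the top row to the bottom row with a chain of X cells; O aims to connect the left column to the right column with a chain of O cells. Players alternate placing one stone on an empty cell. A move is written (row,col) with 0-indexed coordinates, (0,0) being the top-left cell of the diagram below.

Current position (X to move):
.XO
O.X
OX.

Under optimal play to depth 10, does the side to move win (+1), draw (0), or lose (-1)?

[.XO/O.X/OX.] X move#1: (0,0):-1/XXO/O.X/OX., (1,1):+1/.XO/OXX/OX.*, (2,2):-1/.XO/O.X/OXX
[.XO/OXX/OX.] end (terminal -1, O#2); searched .XO/O.X/OX. to 10

value(.XO/O.X/OX., X) = +1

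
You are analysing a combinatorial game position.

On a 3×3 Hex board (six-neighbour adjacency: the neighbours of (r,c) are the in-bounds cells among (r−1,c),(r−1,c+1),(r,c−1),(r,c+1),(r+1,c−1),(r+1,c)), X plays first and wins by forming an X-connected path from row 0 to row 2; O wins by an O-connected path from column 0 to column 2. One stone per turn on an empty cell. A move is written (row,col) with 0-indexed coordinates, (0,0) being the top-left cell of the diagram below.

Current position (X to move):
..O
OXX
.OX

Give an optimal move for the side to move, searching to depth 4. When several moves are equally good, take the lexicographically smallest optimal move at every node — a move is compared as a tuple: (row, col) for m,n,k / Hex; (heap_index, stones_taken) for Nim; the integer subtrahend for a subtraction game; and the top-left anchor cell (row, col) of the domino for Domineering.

X's best at [..O/OXX/.OX]: (0,1)

p1 X@[..O/OXX/.OX]: (0,0)[X.O/OXX/.OX]-1 (0,1)[.XO/OXX/.OX]+1* (2,0)[..O/OXX/XOX]-1
p2 O@[.XO/OXX/.OX] terminal -1; root [..O/OXX/.OX] d4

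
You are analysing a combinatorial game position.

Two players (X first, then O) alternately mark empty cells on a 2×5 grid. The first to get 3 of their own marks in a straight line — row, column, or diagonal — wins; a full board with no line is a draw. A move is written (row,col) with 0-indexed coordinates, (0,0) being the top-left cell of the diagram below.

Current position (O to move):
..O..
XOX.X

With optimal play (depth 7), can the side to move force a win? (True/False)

ply 1, O at ..O../XOX.X | (0,0)=-1→O.O../XOX.X; (0,1)=-1→.OO../XOX.X; (0,3)=-1→..OO./XOX.X; (0,4)=-1→..O.O/XOX.X; (1,3)=+0→..O../XOXOX*
ply 2, X at ..O../XOXOX | (0,0)=-1→X.O../XOXOX; (0,1)=+0→.XO../XOXOX*; (0,3)=+0→..OX./XOXOX; (0,4)=-1→..O.X/XOXOX
ply 3, O at .XO../XOXOX | (0,0)=+0→OXO../XOXOX*; (0,3)=+0→.XOO./XOXOX; (0,4)=+0→.XO.O/XOXOX
ply 4, X at OXO../XOXOX | (0,3)=+0→OXOX./XOXOX*; (0,4)=+0→OXO.X/XOXOX
ply 5, O at OXOX./XOXOX | (0,4)=+0→OXOXO/XOXOX*
ply 6: OXOXO/XOXOX is terminal +0 (X); from ..O../XOX.X depth 7

O winning at [..O../XOX.X]: False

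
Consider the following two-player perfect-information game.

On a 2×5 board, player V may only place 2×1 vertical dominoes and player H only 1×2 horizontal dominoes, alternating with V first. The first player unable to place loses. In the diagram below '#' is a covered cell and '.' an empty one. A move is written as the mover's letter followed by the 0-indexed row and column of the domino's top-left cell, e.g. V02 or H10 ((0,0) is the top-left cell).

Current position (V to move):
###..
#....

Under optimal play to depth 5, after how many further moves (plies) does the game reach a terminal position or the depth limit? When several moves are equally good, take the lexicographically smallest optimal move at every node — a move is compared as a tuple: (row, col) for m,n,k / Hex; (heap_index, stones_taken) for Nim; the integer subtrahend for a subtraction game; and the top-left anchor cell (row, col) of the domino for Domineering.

ply 1, V at ###../#.... | V03=+1→####./#..#.*; V04=-1→###.#/#...#
ply 2, H at ####./#..#. | H11=-1→####./####.*
ply 3, V at ####./####. | V04=+1→#####/#####*
ply 4: #####/##### is terminal -1 (H); from ###../#.... depth 5

PV length from [###../#....]: 3 plies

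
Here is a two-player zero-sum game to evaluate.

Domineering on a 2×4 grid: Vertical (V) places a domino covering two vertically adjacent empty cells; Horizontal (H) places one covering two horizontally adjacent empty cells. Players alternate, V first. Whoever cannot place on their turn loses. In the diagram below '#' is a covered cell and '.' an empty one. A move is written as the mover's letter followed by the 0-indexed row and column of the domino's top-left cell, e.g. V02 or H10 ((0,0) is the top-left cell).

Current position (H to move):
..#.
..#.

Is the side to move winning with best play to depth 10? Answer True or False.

p1 H@[..#./..#.]: H00[###./..#.]+1* H10[..#./###.]+1
p2 V@[###./..#.]: V03[####/..##]-1*
p3 H@[####/..##]: H10[####/####]+1*
p4 V@[####/####] terminal -1; root [..#./..#.] d10

H winning at [..#./..#.]: True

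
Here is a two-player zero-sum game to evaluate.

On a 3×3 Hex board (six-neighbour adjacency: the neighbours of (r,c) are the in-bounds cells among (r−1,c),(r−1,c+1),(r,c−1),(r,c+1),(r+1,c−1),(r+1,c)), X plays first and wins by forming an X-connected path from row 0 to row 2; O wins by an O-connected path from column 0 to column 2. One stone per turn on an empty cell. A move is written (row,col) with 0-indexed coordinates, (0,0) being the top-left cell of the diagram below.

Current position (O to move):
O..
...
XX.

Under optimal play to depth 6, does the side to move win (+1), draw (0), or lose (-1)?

ply 1, O at O../.../XX. | (0,1)=-1→OO./.../XX.; (0,2)=-1→O.O/.../XX.; (1,0)=-1→O../O../XX.; (1,1)=+1→O../.O./XX.*; (1,2)=-1→O../..O/XX.; (2,2)=-1→O../.../XXO
ply 2, X at O../.O./XX. | (0,1)=-1→OX./.O./XX.*; (0,2)=-1→O.X/.O./XX.; (1,0)=-1→O../XO./XX.; (1,2)=-1→O../.OX/XX.; (2,2)=-1→O../.O./XXX
ply 3, O at OX./.O./XX. | (0,2)=-1→OXO/.O./XX.; (1,0)=+1→OX./OO./XX.*; (1,2)=-1→OX./.OO/XX.; (2,2)=-1→OX./.O./XXO
ply 4, X at OX./OO./XX. | (0,2)=-1→OXX/OO./XX.*; (1,2)=-1→OX./OOX/XX.; (2,2)=-1→OX./OO./XXX
ply 5, O at OXX/OO./XX. | (1,2)=+1→OXX/OOO/XX.*; (2,2)=-1→OXX/OO./XXO
ply 6: OXX/OOO/XX. is terminal -1 (X); from O../.../XX. depth 6

value(O../.../XX., O) = +1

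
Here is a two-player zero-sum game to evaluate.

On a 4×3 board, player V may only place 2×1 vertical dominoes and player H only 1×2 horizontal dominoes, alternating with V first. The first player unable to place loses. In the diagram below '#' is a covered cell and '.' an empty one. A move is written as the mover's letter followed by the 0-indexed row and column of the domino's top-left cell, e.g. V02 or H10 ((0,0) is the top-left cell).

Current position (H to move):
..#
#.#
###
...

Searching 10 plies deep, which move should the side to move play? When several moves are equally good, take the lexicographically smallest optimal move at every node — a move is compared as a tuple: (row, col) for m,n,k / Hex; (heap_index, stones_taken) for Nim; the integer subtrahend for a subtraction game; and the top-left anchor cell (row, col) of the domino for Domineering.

[..#/#.#/###/...] H move#1: H00:+1/###/#.#/###/...*, H30:-1/..#/#.#/###/##., H31:-1/..#/#.#/###/.##
[###/#.#/###/...] end (terminal -1, V#2); searched ..#/#.#/###/... to 10

H's best at [..#/#.#/###/...]: H00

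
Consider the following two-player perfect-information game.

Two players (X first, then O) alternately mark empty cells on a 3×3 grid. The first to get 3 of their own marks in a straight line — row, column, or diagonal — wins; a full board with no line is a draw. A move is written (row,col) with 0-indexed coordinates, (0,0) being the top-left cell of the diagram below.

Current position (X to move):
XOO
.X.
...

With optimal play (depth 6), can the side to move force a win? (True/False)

ply 1, X at XOO/.X./... | (1,0)=+1→XOO/XX./...*; (1,2)=+1→XOO/.XX/...; (2,0)=+1→XOO/.X./X..; (2,1)=+0→XOO/.X./.X.; (2,2)=+1→XOO/.X./..X
ply 2, O at XOO/XX./... | (1,2)=-1→XOO/XXO/...*; (2,0)=-1→XOO/XX./O..; (2,1)=-1→XOO/XX./.O.; (2,2)=-1→XOO/XX./..O
ply 3, X at XOO/XXO/... | (2,0)=+1→XOO/XXO/X..*; (2,1)=-1→XOO/XXO/.X.; (2,2)=+1→XOO/XXO/..X
ply 4: XOO/XXO/X.. is terminal -1 (O); from XOO/.X./... depth 6

X winning at [XOO/.X./...]: True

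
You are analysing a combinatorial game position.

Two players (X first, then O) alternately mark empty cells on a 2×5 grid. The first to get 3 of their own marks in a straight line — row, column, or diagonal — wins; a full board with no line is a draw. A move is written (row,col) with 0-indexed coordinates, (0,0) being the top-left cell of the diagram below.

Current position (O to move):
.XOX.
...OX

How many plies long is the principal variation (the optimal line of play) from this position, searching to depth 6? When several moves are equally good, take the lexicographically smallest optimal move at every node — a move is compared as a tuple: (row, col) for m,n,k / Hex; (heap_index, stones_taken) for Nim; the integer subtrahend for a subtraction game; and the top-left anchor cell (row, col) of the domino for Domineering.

[.XOX./...OX] O move#1: (0,0):+0/OXOX./...OX*, (0,4):+0/.XOXO/...OX, (1,0):+0/.XOX./O..OX, (1,1):+0/.XOX./.O.OX, (1,2):+0/.XOX./..OOX
[OXOX./...OX] X move#2: (0,4):+0/OXOXX/...OX*, (1,0):+0/OXOX./X..OX, (1,1):+0/OXOX./.X.OX, (1,2):+0/OXOX./..XOX
[OXOXX/...OX] O move#3: (1,0):+0/OXOXX/O..OX*, (1,1):+0/OXOXX/.O.OX, (1,2):+0/OXOXX/..OOX
[OXOXX/O..OX] X move#4: (1,1):+0/OXOXX/OX.OX*, (1,2):+0/OXOXX/O.XOX
[OXOXX/OX.OX] O move#5: (1,2):+0/OXOXX/OXOOX*
[OXOXX/OXOOX] end (terminal +0, X#6); searched .XOX./...OX to 6

PV length from [.XOX./...OX]: 5 plies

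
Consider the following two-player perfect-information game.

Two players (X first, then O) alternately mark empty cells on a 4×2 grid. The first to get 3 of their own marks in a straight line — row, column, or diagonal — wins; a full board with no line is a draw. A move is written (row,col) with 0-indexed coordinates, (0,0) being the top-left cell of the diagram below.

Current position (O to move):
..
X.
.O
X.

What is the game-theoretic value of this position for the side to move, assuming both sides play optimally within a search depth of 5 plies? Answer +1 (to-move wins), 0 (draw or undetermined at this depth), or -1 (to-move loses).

value(../X./.O/X., O) = 0

[../X./.O/X.] O move#1: (0,0):-1/O./X./.O/X., (0,1):-1/.O/X./.O/X., (1,1):-1/../XO/.O/X., (2,0):+0/../X./OO/X.*, (3,1):-1/../X./.O/XO
[../X./OO/X.] X move#2: (0,0):-1/X./X./OO/X., (0,1):+0/.X/X./OO/X.*, (1,1):+0/../XX/OO/X., (3,1):+0/../X./OO/XX
[.X/X./OO/X.] O move#3: (0,0):+0/OX/X./OO/X.*, (1,1):+0/.X/XO/OO/X., (3,1):+0/.X/X./OO/XO
[OX/X./OO/X.] X move#4: (1,1):+0/OX/XX/OO/X.*, (3,1):+0/OX/X./OO/XX
[OX/XX/OO/X.] O move#5: (3,1):+0/OX/XX/OO/XO*
[OX/XX/OO/XO] end (terminal +0, X#6); searched ../X./.O/X. to 5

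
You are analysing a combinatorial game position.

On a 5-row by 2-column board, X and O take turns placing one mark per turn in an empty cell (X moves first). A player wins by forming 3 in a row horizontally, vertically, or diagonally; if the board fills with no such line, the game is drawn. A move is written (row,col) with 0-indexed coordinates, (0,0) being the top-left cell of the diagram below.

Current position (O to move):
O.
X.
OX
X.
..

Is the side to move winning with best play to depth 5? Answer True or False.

p1 O@[O./X./OX/X./..]: (0,1)[OO/X./OX/X./..]-1 (1,1)[O./XO/OX/X./..]+0* (3,1)[O./X./OX/XO/..]+0 (4,0)[O./X./OX/X./O.]-1 (4,1)[O./X./OX/X./.O]-1
p2 X@[O./XO/OX/X./..]: (0,1)[OX/XO/OX/X./..]+0* (3,1)[O./XO/OX/XX/..]+0 (4,0)[O./XO/OX/X./X.]+0 (4,1)[O./XO/OX/X./.X]+0
p3 O@[OX/XO/OX/X./..]: (3,1)[OX/XO/OX/XO/..]+0* (4,0)[OX/XO/OX/X./O.]+0 (4,1)[OX/XO/OX/X./.O]+0
p4 X@[OX/XO/OX/XO/..]: (4,0)[OX/XO/OX/XO/X.]+0* (4,1)[OX/XO/OX/XO/.X]+0
p5 O@[OX/XO/OX/XO/X.]: (4,1)[OX/XO/OX/XO/XO]+0*
p6 X@[OX/XO/OX/XO/XO] terminal +0; root [O./X./OX/X./..] d5

O winning at [O./X./OX/X./..]: False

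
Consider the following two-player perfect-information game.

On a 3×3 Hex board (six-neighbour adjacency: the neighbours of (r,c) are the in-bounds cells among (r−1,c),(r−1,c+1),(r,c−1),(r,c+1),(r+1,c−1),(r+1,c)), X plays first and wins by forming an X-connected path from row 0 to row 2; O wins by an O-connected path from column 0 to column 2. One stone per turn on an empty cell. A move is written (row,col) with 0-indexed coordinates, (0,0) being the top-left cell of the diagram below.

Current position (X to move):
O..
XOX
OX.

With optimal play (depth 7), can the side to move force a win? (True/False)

ply 1, X at O../XOX/OX. | (0,1)=-1→OX./XOX/OX.; (0,2)=+1→O.X/XOX/OX.*; (2,2)=-1→O../XOX/OXX
ply 2: O.X/XOX/OX. is terminal -1 (O); from O../XOX/OX. depth 7

X winning at [O../XOX/OX.]: True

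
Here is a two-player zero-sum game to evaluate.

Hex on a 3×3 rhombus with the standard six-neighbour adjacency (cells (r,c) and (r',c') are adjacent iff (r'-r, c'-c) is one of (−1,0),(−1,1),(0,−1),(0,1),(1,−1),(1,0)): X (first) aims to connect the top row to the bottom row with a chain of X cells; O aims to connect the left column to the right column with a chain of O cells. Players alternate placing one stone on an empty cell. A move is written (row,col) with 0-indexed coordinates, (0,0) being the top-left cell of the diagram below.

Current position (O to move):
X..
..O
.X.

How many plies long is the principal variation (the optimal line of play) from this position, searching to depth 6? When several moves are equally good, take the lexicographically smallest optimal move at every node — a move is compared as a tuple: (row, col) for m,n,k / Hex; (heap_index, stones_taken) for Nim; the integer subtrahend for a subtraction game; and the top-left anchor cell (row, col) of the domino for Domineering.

PV length from [X../..O/.X.]: 5 plies

[X../..O/.X.] O move#1: (0,1):-1/XO./..O/.X., (0,2):-1/X.O/..O/.X., (1,0):-1/X../O.O/.X., (1,1):+1/X../.OO/.X.*, (2,0):-1/X../..O/OX., (2,2):-1/X../..O/.XO
[X../.OO/.X.] X move#2: (0,1):-1/XX./.OO/.X.*, (0,2):-1/X.X/.OO/.X., (1,0):-1/X../XOO/.X., (2,0):-1/X../.OO/XX., (2,2):-1/X../.OO/.XX
[XX./.OO/.X.] O move#3: (0,2):+1/XXO/.OO/.X.*, (1,0):+1/XX./OOO/.X., (2,0):+1/XX./.OO/OX., (2,2):+1/XX./.OO/.XO
[XXO/.OO/.X.] X move#4: (1,0):-1/XXO/XOO/.X.*, (2,0):-1/XXO/.OO/XX., (2,2):-1/XXO/.OO/.XX
[XXO/XOO/.X.] O move#5: (2,0):+1/XXO/XOO/OX.*, (2,2):-1/XXO/XOO/.XO
[XXO/XOO/OX.] end (terminal -1, X#6); searched X../..O/.X. to 6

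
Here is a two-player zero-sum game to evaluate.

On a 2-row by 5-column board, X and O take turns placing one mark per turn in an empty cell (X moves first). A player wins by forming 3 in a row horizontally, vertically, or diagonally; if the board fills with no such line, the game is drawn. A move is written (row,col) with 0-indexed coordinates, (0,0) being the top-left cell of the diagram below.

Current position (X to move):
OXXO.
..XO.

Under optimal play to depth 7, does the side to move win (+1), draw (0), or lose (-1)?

[OXXO./..XO.] X move#1: (0,4):+0/OXXOX/..XO.*, (1,0):+0/OXXO./X.XO., (1,1):+0/OXXO./.XXO., (1,4):+0/OXXO./..XOX
[OXXOX/..XO.] O move#2: (1,0):+0/OXXOX/O.XO.*, (1,1):+0/OXXOX/.OXO., (1,4):+0/OXXOX/..XOO
[OXXOX/O.XO.] X move#3: (1,1):+0/OXXOX/OXXO.*, (1,4):+0/OXXOX/O.XOX
[OXXOX/OXXO.] O move#4: (1,4):+0/OXXOX/OXXOO*
[OXXOX/OXXOO] end (terminal +0, X#5); searched OXXO./..XO. to 7

value(OXXO./..XO., X) = 0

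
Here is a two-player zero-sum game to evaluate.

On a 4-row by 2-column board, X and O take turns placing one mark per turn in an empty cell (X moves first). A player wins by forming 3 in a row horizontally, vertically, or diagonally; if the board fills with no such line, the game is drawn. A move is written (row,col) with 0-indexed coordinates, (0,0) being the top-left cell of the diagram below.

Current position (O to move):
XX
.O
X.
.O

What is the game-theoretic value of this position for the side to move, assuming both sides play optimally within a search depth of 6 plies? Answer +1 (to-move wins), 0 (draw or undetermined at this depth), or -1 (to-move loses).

[XX/.O/X./.O] O move#1: (1,0):+0/XX/OO/X./.O, (2,1):+1/XX/.O/XO/.O*, (3,0):-1/XX/.O/X./OO
[XX/.O/XO/.O] end (terminal -1, X#2); searched XX/.O/X./.O to 6

value(XX/.O/X./.O, O) = +1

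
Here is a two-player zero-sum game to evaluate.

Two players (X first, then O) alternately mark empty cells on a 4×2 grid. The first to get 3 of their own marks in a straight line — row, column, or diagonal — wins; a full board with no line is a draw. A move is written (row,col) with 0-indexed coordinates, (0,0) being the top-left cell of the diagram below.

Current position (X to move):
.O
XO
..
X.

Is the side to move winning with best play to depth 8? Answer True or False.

X winning at [.O/XO/../X.]: True

[.O/XO/../X.] X move#1: (0,0):-1/XO/XO/../X., (2,0):+1/.O/XO/X./X.*, (2,1):+0/.O/XO/.X/X., (3,1):-1/.O/XO/../XX
[.O/XO/X./X.] end (terminal -1, O#2); searched .O/XO/../X. to 8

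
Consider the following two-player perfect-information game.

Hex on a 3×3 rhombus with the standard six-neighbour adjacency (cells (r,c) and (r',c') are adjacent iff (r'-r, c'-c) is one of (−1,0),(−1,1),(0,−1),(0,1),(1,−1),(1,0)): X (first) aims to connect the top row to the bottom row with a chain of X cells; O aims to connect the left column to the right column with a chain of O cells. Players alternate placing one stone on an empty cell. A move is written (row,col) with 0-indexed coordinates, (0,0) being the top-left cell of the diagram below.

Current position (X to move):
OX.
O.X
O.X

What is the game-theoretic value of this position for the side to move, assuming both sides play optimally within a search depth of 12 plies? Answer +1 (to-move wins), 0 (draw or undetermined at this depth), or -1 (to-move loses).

[OX./O.X/O.X] X move#1: (0,2):+1/OXX/O.X/O.X*, (1,1):+1/OX./OXX/O.X, (2,1):+1/OX./O.X/OXX
[OXX/O.X/O.X] end (terminal -1, O#2); searched OX./O.X/O.X to 12

value(OX./O.X/O.X, X) = +1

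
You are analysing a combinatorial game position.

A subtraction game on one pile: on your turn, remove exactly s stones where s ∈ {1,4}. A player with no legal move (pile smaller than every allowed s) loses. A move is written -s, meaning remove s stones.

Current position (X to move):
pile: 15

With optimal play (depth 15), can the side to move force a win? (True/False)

X winning at [15]: False

ply 1, X at 15 | -1=-1→14*; -4=-1→11
ply 2, O at 14 | -1=-1→13; -4=+1→10*
ply 3, X at 10 | -1=-1→9*; -4=-1→6
ply 4, O at 9 | -1=-1→8; -4=+1→5*
ply 5, X at 5 | -1=-1→4*; -4=-1→1
ply 6, O at 4 | -1=-1→3; -4=+1→0*
ply 7: 0 is terminal -1 (X); from 15 depth 15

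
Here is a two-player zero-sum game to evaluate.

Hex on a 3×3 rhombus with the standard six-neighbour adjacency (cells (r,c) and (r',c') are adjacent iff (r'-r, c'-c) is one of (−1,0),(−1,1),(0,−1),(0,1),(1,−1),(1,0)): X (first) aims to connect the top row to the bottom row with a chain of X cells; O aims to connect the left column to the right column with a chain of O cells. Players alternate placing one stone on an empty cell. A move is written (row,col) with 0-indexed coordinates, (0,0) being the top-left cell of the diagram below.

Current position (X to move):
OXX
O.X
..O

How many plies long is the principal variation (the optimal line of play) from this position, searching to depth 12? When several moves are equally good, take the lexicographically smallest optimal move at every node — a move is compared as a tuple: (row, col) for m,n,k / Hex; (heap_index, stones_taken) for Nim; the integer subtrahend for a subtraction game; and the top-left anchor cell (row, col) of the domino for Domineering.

PV length from [OXX/O.X/..O]: 3 plies

p1 X@[OXX/O.X/..O]: (1,1)[OXX/OXX/..O]+1* (2,0)[OXX/O.X/X.O]+1 (2,1)[OXX/O.X/.XO]+1
p2 O@[OXX/OXX/..O]: (2,0)[OXX/OXX/O.O]-1* (2,1)[OXX/OXX/.OO]-1
p3 X@[OXX/OXX/O.O]: (2,1)[OXX/OXX/OXO]+1*
p4 O@[OXX/OXX/OXO] terminal -1; root [OXX/O.X/..O] d12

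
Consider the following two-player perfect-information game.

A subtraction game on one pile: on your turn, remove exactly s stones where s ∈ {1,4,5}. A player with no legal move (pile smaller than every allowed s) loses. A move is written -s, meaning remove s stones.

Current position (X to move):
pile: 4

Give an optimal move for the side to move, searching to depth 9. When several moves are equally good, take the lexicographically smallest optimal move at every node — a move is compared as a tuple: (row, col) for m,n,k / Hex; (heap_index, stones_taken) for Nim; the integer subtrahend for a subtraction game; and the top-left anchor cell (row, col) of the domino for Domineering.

X's best at [4]: -4

p1 X@[4]: -1[3]-1 -4[0]+1*
p2 O@[0] terminal -1; root [4] d9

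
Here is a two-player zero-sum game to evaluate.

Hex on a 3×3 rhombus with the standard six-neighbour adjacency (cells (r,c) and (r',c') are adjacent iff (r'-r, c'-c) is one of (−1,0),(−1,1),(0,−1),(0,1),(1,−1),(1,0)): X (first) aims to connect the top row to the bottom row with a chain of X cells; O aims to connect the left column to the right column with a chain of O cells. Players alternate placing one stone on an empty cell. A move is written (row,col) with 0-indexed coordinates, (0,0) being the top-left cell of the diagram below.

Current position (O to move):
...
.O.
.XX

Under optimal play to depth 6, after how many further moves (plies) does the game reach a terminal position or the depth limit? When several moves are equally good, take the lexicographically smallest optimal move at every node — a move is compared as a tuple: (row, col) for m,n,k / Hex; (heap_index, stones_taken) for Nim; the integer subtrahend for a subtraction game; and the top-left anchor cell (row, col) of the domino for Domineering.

p1 O@[.../.O./.XX]: (0,0)[O../.O./.XX]+1* (0,1)[.O./.O./.XX]+1 (0,2)[..O/.O./.XX]+1 (1,0)[.../OO./.XX]+1 (1,2)[.../.OO/.XX]+1 (2,0)[.../.O./OXX]+1
p2 X@[O../.O./.XX]: (0,1)[OX./.O./.XX]-1* (0,2)[O.X/.O./.XX]-1 (1,0)[O../XO./.XX]-1 (1,2)[O../.OX/.XX]-1 (2,0)[O../.O./XXX]-1
p3 O@[OX./.O./.XX]: (0,2)[OXO/.O./.XX]+1* (1,0)[OX./OO./.XX]+1 (1,2)[OX./.OO/.XX]+1 (2,0)[OX./.O./OXX]+1
p4 X@[OXO/.O./.XX]: (1,0)[OXO/XO./.XX]-1* (1,2)[OXO/.OX/.XX]-1 (2,0)[OXO/.O./XXX]-1
p5 O@[OXO/XO./.XX]: (1,2)[OXO/XOO/.XX]-1 (2,0)[OXO/XO./OXX]+1*
p6 X@[OXO/XO./OXX] terminal -1; root [.../.O./.XX] d6

PV length from [.../.O./.XX]: 5 plies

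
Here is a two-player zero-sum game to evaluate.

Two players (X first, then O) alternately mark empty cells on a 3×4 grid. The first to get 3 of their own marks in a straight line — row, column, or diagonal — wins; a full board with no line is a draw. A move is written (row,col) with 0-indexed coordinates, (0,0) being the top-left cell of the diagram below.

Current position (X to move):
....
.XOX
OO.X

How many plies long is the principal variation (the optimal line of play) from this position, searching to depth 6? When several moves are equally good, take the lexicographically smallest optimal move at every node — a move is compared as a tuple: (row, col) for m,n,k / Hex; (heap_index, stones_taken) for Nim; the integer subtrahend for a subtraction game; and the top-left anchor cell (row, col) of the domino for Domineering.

PV length from [..../.XOX/OO.X]: 1 ply

ply 1, X at ..../.XOX/OO.X | (0,0)=-1→X.../.XOX/OO.X; (0,1)=-1→.X../.XOX/OO.X; (0,2)=-1→..X./.XOX/OO.X; (0,3)=+1→...X/.XOX/OO.X*; (1,0)=-1→..../XXOX/OO.X; (2,2)=-1→..../.XOX/OOXX
ply 2: ...X/.XOX/OO.X is terminal -1 (O); from ..../.XOX/OO.X depth 6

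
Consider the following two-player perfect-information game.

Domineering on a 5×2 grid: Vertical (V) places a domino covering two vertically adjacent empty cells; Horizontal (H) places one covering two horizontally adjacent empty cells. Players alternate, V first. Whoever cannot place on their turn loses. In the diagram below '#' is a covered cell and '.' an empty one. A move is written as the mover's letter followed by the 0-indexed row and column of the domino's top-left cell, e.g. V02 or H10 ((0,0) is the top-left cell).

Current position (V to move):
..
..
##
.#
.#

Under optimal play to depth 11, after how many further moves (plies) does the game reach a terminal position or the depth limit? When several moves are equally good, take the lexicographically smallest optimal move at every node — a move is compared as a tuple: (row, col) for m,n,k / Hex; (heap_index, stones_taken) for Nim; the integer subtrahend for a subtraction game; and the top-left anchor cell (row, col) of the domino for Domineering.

PV length from [../../##/.#/.#]: 1 ply

[../../##/.#/.#] V move#1: V00:+1/#./#./##/.#/.#*, V01:+1/.#/.#/##/.#/.#, V30:-1/../../##/##/##
[#./#./##/.#/.#] end (terminal -1, H#2); searched ../../##/.#/.# to 11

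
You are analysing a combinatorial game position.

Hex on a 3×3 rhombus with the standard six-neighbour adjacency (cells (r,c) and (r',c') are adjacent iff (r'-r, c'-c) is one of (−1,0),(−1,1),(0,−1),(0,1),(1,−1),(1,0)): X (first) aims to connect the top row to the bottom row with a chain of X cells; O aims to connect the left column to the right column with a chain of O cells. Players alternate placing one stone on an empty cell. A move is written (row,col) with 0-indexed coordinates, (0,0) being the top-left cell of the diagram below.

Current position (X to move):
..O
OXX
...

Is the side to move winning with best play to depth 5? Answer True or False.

[..O/OXX/...] X move#1: (0,0):-1/X.O/OXX/..., (0,1):+1/.XO/OXX/...*, (2,0):-1/..O/OXX/X.., (2,1):-1/..O/OXX/.X., (2,2):-1/..O/OXX/..X
[.XO/OXX/...] O move#2: (0,0):-1/OXO/OXX/...*, (2,0):-1/.XO/OXX/O.., (2,1):-1/.XO/OXX/.O., (2,2):-1/.XO/OXX/..O
[OXO/OXX/...] X move#3: (2,0):+1/OXO/OXX/X..*, (2,1):+1/OXO/OXX/.X., (2,2):+1/OXO/OXX/..X
[OXO/OXX/X..] end (terminal -1, O#4); searched ..O/OXX/... to 5

X winning at [..O/OXX/...]: True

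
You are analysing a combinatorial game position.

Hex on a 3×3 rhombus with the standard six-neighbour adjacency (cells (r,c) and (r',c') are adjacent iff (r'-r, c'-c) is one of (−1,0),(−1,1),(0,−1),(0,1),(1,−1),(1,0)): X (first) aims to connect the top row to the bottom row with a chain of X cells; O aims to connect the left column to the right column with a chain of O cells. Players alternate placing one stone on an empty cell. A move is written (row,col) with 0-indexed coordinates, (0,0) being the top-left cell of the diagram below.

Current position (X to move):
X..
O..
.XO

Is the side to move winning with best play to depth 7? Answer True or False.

X winning at [X../O../.XO]: True

ply 1, X at X../O../.XO | (0,1)=-1→XX./O../.XO; (0,2)=+1→X.X/O../.XO*; (1,1)=+1→X../OX./.XO; (1,2)=-1→X../O.X/.XO; (2,0)=-1→X../O../XXO
ply 2, O at X.X/O../.XO | (0,1)=-1→XOX/O../.XO*; (1,1)=-1→X.X/OO./.XO; (1,2)=-1→X.X/O.O/.XO; (2,0)=-1→X.X/O../OXO
ply 3, X at XOX/O../.XO | (1,1)=+1→XOX/OX./.XO*; (1,2)=+1→XOX/O.X/.XO; (2,0)=+1→XOX/O../XXO
ply 4: XOX/OX./.XO is terminal -1 (O); from X../O../.XO depth 7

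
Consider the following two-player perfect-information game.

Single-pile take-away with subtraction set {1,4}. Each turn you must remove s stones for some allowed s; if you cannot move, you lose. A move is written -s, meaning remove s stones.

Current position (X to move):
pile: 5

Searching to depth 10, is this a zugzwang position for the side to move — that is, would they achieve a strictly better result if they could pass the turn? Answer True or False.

[5] X move#1: -1:-1/4*, -4:-1/1
[4] O move#2: -1:-1/3, -4:+1/0*
[0] end (terminal -1, X#3); searched 5 to 10
if X skipped the turn, O would face:
~ [5] O move#1: -1:-1/4*, -4:-1/1
~ [4] X move#2: -1:-1/3, -4:+1/0*
~ [0] end (terminal -1, O#3); searched 5 to 10
compare (X): move=-1 vs pass=+1

zugzwang(5, X) = True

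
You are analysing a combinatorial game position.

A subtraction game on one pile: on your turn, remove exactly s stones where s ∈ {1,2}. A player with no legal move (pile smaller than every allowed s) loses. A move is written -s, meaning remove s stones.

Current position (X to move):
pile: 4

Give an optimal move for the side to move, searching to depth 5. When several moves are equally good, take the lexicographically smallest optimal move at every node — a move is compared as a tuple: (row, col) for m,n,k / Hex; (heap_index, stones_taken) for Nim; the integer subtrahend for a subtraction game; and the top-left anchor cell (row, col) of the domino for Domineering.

X's best at [4]: -1

[4] X move#1: -1:+1/3*, -2:-1/2
[3] O move#2: -1:-1/2*, -2:-1/1
[2] X move#3: -1:-1/1, -2:+1/0*
[0] end (terminal -1, O#4); searched 4 to 5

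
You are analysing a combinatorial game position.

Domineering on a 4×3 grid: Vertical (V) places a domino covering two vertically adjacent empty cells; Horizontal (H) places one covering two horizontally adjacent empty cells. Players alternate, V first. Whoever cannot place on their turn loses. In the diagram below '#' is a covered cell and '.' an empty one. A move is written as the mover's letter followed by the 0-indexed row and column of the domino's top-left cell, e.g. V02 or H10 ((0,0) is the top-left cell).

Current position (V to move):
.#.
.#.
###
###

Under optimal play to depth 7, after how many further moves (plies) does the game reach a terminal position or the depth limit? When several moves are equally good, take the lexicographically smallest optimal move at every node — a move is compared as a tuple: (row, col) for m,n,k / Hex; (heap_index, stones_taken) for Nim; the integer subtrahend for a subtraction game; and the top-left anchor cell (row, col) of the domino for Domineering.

PV length from [.#./.#./###/###]: 1 ply

ply 1, V at .#./.#./###/### | V00=+1→##./##./###/###*; V02=+1→.##/.##/###/###
ply 2: ##./##./###/### is terminal -1 (H); from .#./.#./###/### depth 7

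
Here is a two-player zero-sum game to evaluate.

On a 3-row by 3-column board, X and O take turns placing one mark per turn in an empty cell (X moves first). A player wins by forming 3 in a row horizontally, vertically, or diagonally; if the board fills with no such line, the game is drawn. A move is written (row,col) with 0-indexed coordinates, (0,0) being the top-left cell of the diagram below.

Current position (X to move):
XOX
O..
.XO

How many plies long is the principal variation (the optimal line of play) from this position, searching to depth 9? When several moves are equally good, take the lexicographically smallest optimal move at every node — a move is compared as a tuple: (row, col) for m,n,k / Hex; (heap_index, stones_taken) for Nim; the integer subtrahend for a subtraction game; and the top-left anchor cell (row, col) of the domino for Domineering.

PV length from [XOX/O../.XO]: 3 plies

ply 1, X at XOX/O../.XO | (1,1)=+0→XOX/OX./.XO*; (1,2)=+0→XOX/O.X/.XO; (2,0)=+0→XOX/O../XXO
ply 2, O at XOX/OX./.XO | (1,2)=-1→XOX/OXO/.XO; (2,0)=+0→XOX/OX./OXO*
ply 3, X at XOX/OX./OXO | (1,2)=+0→XOX/OXX/OXO*
ply 4: XOX/OXX/OXO is terminal +0 (O); from XOX/O../.XO depth 9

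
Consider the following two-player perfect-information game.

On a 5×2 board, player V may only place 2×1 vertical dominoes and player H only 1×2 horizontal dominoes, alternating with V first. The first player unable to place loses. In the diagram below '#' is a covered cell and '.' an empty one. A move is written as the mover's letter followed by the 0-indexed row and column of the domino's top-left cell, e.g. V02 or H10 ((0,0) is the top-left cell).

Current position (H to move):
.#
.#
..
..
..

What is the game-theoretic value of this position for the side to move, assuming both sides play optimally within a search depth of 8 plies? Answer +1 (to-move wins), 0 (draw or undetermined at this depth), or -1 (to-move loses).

[.#/.#/../../..] H move#1: H20:-1/.#/.#/##/../.., H30:+1/.#/.#/../##/..*, H40:-1/.#/.#/../../##
[.#/.#/../##/..] V move#2: V00:-1/##/##/../##/..*, V10:-1/.#/##/#./##/..
[##/##/../##/..] H move#3: H20:+1/##/##/##/##/..*, H40:+1/##/##/../##/##
[##/##/##/##/..] end (terminal -1, V#4); searched .#/.#/../../.. to 8

value(.#/.#/../../.., H) = +1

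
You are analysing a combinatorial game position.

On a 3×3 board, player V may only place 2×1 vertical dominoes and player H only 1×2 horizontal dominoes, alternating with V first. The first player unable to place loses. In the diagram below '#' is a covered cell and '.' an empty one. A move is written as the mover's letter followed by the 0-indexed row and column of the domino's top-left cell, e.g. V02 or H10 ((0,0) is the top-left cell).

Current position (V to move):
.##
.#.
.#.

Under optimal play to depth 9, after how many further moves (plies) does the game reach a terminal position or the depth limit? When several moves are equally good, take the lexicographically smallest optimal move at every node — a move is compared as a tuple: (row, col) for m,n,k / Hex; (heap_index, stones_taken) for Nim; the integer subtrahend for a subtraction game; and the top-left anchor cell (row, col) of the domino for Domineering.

PV length from [.##/.#./.#.]: 1 ply

ply 1, V at .##/.#./.#. | V00=+1→###/##./.#.*; V10=+1→.##/##./##.; V12=+1→.##/.##/.##
ply 2: ###/##./.#. is terminal -1 (H); from .##/.#./.#. depth 9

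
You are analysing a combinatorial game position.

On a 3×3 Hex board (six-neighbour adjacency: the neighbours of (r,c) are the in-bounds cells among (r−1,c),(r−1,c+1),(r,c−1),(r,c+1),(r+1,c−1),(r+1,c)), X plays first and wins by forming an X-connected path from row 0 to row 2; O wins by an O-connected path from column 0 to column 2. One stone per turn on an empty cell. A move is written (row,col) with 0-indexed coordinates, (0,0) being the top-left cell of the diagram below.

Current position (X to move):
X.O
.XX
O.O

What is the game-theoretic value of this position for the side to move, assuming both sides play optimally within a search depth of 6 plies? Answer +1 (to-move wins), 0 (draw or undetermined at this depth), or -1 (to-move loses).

value(X.O/.XX/O.O, X) = +1

ply 1, X at X.O/.XX/O.O | (0,1)=-1→XXO/.XX/O.O; (1,0)=-1→X.O/XXX/O.O; (2,1)=+1→X.O/.XX/OXO*
ply 2, O at X.O/.XX/OXO | (0,1)=-1→XOO/.XX/OXO*; (1,0)=-1→X.O/OXX/OXO
ply 3, X at XOO/.XX/OXO | (1,0)=+1→XOO/XXX/OXO*
ply 4: XOO/XXX/OXO is terminal -1 (O); from X.O/.XX/O.O depth 6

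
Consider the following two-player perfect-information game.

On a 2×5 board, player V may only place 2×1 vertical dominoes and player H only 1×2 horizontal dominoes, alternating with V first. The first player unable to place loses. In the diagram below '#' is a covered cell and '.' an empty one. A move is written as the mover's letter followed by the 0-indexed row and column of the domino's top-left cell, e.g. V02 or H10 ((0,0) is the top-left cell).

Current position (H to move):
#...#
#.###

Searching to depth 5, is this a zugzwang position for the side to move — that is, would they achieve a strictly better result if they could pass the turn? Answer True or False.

[#...#/#.###] H move#1: H01:+1/###.#/#.###*, H02:-1/#.###/#.###
[###.#/#.###] end (terminal -1, V#2); searched #...#/#.### to 5
pass branch (V moves first from the same position):
  | [#...#/#.###] V move#1: V01:-1/##..#/#####*
  | [##..#/#####] H move#2: H02:+1/#####/#####*
  | [#####/#####] end (terminal -1, V#3); searched #...#/#.### to 5
H moving scores +1; H passing scores +1

zugzwang(#...#/#.###, H) = False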